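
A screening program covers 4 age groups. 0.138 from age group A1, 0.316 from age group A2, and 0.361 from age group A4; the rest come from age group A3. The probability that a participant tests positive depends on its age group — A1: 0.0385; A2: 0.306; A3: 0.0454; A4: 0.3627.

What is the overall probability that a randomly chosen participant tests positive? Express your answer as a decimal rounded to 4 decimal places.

P(A3) = 1 − (0.138 + 0.316 + 0.361) = 0.185.
Using total probability over the partition,
P(T) = P(T|A1)·P(A1) + P(T|A2)·P(A2) + P(T|A3)·P(A3) + P(T|A4)·P(A4)
      = 0.0385·0.138 + 0.306·0.316 + 0.0454·0.185 + 0.3627·0.361
      = 0.005313 + 0.096696 + 0.008399 + 0.1309347 = 0.2413427

0.2413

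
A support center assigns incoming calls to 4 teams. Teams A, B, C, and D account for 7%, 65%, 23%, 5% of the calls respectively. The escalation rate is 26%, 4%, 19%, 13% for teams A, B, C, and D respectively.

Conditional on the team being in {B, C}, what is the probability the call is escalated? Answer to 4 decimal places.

P(E|S) ≈ 0.0792

Let S = {B, C}.
P(S) = 0.65 + 0.23 = 0.88.
P(E ∩ S) = 0.04·0.65 + 0.19·0.23 = 0.026 + 0.0437 = 0.0697.
P(E | S) = 0.0697 / 0.88 = 0.079205…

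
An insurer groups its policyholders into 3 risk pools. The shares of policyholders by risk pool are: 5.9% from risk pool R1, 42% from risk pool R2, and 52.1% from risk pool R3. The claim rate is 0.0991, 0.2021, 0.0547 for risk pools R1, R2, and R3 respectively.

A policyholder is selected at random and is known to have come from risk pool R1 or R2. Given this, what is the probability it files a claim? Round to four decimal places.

Let S = {R1, R2}.
P(S) = 0.059 + 0.42 = 0.479.
P(C ∩ S) = 0.0991·0.059 + 0.2021·0.42 = 0.0058469 + 0.084882 = 0.0907289.
P(C | S) = 0.0907289 / 0.479 = 0.189413…

0.1894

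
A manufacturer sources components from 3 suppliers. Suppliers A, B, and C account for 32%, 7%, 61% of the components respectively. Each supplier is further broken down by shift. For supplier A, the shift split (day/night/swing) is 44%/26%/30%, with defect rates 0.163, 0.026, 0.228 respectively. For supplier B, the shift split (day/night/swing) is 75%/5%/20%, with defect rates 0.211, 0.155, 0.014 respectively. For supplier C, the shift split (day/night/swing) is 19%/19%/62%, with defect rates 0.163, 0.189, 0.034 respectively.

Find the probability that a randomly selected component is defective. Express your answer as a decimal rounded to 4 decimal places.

P(D) ≈ 0.1125

P(D|A) = 0.44·0.163 + 0.26·0.026 + 0.3·0.228 = 0.07172 + 0.00676 + 0.0684 = 0.14688
P(D|B) = 0.75·0.211 + 0.05·0.155 + 0.2·0.014 = 0.15825 + 0.00775 + 0.0028 = 0.1688
P(D|C) = 0.19·0.163 + 0.19·0.189 + 0.62·0.034 = 0.03097 + 0.03591 + 0.02108 = 0.08796
Then overall,
P(D) = 0.32·0.14688 + 0.07·0.1688 + 0.61·0.08796
      = 0.0470016 + 0.011816 + 0.0536556 = 0.1124732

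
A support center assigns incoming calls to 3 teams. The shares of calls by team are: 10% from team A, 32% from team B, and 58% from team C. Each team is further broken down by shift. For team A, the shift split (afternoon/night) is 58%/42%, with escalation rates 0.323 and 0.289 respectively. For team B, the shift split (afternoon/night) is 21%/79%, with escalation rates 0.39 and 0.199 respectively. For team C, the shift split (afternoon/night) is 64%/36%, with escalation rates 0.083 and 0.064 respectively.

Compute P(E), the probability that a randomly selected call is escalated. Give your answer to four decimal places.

P(E) ≈ 0.1516

P(E|A) = 0.58·0.323 + 0.42·0.289 = 0.18734 + 0.12138 = 0.30872
P(E|B) = 0.21·0.39 + 0.79·0.199 = 0.0819 + 0.15721 = 0.23911
P(E|C) = 0.64·0.083 + 0.36·0.064 = 0.05312 + 0.02304 = 0.07616
By total probability over the outer partition,
P(E) = 0.1·0.30872 + 0.32·0.23911 + 0.58·0.07616
      = 0.030872 + 0.0765152 + 0.0441728 = 0.15156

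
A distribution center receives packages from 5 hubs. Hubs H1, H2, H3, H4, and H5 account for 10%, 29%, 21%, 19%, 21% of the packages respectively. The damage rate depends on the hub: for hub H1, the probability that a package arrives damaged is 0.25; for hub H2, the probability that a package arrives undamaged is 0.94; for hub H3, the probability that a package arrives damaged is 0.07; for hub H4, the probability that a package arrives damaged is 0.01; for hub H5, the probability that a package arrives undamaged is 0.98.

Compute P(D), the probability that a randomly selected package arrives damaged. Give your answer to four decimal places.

P(D|H2) = 1 − 0.94 = 0.06.
P(D|H5) = 1 − 0.98 = 0.02.
By the law of total probability,
P(D) = P(D|H1)·P(H1) + P(D|H2)·P(H2) + P(D|H3)·P(H3) + P(D|H4)·P(H4) + P(D|H5)·P(H5)
      = 0.25·0.1 + 0.06·0.29 + 0.07·0.21 + 0.01·0.19 + 0.02·0.21
      = 0.025 + 0.0174 + 0.0147 + 0.0019 + 0.0042 = 0.0632

0.0632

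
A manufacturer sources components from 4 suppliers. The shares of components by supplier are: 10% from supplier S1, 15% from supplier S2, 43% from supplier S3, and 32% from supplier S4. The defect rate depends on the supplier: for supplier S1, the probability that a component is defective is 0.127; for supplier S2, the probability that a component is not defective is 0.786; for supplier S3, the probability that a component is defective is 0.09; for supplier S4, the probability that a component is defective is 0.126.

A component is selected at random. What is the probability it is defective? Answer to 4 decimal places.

P(D|S2) = 1 − 0.786 = 0.214.
P(D) = P(D|S1)·P(S1) + P(D|S2)·P(S2) + P(D|S3)·P(S3) + P(D|S4)·P(S4)
      = 0.127·0.1 + 0.214·0.15 + 0.09·0.43 + 0.126·0.32
      = 0.0127 + 0.0321 + 0.0387 + 0.04032 = 0.12382

0.1238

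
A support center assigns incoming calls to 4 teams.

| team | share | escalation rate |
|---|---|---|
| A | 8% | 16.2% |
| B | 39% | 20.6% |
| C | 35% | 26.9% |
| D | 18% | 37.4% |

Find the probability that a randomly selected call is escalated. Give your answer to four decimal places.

0.2548

Summing over the partition,
P(E) = P(E|A)·P(A) + P(E|B)·P(B) + P(E|C)·P(C) + P(E|D)·P(D)
      = 0.162·0.08 + 0.206·0.39 + 0.269·0.35 + 0.374·0.18
      = 0.01296 + 0.08034 + 0.09415 + 0.06732 = 0.25477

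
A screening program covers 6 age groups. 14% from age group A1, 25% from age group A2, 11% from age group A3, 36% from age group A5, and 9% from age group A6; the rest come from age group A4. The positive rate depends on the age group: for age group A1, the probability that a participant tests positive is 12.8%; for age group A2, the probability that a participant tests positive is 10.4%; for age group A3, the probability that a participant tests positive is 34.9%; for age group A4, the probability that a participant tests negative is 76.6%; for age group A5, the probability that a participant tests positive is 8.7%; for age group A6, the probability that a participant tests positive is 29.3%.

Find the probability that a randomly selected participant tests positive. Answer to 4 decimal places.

P(A4) = 1 − (0.14 + 0.25 + 0.11 + 0.36 + 0.09) = 0.05.
P(T|A4) = 1 − 0.766 = 0.234.
Summing over the partition,
P(T) = P(T|A1)·P(A1) + P(T|A2)·P(A2) + P(T|A3)·P(A3) + P(T|A4)·P(A4) + P(T|A5)·P(A5) + P(T|A6)·P(A6)
      = 0.128·0.14 + 0.104·0.25 + 0.349·0.11 + 0.234·0.05 + 0.087·0.36 + 0.293·0.09
      = 0.01792 + 0.026 + 0.03839 + 0.0117 + 0.03132 + 0.02637 = 0.1517

P(T) ≈ 0.1517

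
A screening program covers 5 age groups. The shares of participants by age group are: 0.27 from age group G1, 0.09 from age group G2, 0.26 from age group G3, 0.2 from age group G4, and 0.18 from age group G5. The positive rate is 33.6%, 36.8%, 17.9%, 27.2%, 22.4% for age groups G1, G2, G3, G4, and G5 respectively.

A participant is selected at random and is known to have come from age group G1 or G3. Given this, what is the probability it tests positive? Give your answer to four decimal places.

P(T|S) ≈ 0.2590

Let S = {G1, G3}.
P(S) = 0.27 + 0.26 = 0.53.
P(T ∩ S) = 0.336·0.27 + 0.179·0.26 = 0.09072 + 0.04654 = 0.13726.
P(T | S) = 0.13726 / 0.53 = 0.258981…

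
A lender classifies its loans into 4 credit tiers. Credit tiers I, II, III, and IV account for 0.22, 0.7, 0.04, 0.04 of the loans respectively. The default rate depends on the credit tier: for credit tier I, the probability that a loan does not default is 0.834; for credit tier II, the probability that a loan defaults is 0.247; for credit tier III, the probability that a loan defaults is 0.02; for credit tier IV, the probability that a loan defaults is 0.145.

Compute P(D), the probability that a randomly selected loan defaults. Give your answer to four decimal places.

0.2160

P(D|I) = 1 − 0.834 = 0.166.
P(D) = P(D|I)·P(I) + P(D|II)·P(II) + P(D|III)·P(III) + P(D|IV)·P(IV)
      = 0.166·0.22 + 0.247·0.7 + 0.02·0.04 + 0.145·0.04
      = 0.03652 + 0.1729 + 0.0008 + 0.0058 = 0.21602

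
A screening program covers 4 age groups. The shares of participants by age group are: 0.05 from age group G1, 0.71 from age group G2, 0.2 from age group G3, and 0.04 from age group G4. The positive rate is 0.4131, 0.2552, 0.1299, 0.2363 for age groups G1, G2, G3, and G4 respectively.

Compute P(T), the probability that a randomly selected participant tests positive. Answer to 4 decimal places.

0.2373

Using total probability over the partition,
P(T) = P(T|G1)·P(G1) + P(T|G2)·P(G2) + P(T|G3)·P(G3) + P(T|G4)·P(G4)
      = 0.4131·0.05 + 0.2552·0.71 + 0.1299·0.2 + 0.2363·0.04
      = 0.020655 + 0.181192 + 0.02598 + 0.009452 = 0.237279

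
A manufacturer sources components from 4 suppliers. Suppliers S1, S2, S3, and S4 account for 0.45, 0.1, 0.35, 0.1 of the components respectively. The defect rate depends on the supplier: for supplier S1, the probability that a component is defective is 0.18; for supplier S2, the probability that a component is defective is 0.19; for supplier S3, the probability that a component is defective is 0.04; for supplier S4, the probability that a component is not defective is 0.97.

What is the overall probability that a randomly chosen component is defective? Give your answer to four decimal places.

P(D) ≈ 0.1170

P(D|S4) = 1 − 0.97 = 0.03.
Using total probability over the partition,
P(D) = P(D|S1)·P(S1) + P(D|S2)·P(S2) + P(D|S3)·P(S3) + P(D|S4)·P(S4)
      = 0.18·0.45 + 0.19·0.1 + 0.04·0.35 + 0.03·0.1
      = 0.081 + 0.019 + 0.014 + 0.003 = 0.117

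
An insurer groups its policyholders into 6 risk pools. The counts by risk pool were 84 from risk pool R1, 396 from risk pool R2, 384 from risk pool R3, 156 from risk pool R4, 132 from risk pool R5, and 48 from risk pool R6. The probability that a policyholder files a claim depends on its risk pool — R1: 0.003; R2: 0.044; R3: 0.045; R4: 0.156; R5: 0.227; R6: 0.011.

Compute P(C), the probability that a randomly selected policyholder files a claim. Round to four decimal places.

Total: 84 + 396 + 384 + 156 + 132 + 48 = 1200.
P(R1) = 84/1200 = 0.07. P(R2) = 396/1200 = 0.33. P(R3) = 384/1200 = 0.32. P(R4) = 156/1200 = 0.13. P(R5) = 132/1200 = 0.11. P(R6) = 48/1200 = 0.04.
By the law of total probability,
P(C) = P(C|R1)·P(R1) + P(C|R2)·P(R2) + P(C|R3)·P(R3) + P(C|R4)·P(R4) + P(C|R5)·P(R5) + P(C|R6)·P(R6)
      = 0.003·0.07 + 0.044·0.33 + 0.045·0.32 + 0.156·0.13 + 0.227·0.11 + 0.011·0.04
      = 0.00021 + 0.01452 + 0.0144 + 0.02028 + 0.02497 + 0.00044 = 0.07482

0.0748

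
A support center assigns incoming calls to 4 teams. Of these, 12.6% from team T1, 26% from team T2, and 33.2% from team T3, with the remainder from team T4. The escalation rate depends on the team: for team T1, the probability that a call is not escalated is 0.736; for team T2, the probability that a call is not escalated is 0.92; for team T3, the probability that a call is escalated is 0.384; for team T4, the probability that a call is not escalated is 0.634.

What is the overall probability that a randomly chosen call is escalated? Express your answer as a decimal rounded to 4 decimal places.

P(E) ≈ 0.2848

P(T4) = 1 − (0.126 + 0.26 + 0.332) = 0.282.
P(E|T1) = 1 − 0.736 = 0.264.
P(E|T2) = 1 − 0.92 = 0.08.
P(E|T4) = 1 − 0.634 = 0.366.
By the law of total probability,
P(E) = P(E|T1)·P(T1) + P(E|T2)·P(T2) + P(E|T3)·P(T3) + P(E|T4)·P(T4)
      = 0.264·0.126 + 0.08·0.26 + 0.384·0.332 + 0.366·0.282
      = 0.033264 + 0.0208 + 0.127488 + 0.103212 = 0.284764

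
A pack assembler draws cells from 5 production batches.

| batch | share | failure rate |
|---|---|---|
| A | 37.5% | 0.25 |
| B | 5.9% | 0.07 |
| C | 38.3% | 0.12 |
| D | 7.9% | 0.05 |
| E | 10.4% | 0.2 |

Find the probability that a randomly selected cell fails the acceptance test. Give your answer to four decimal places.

Summing over the partition,
P(F) = P(F|A)·P(A) + P(F|B)·P(B) + P(F|C)·P(C) + P(F|D)·P(D) + P(F|E)·P(E)
      = 0.25·0.375 + 0.07·0.059 + 0.12·0.383 + 0.05·0.079 + 0.2·0.104
      = 0.09375 + 0.00413 + 0.04596 + 0.00395 + 0.0208 = 0.16859

0.1686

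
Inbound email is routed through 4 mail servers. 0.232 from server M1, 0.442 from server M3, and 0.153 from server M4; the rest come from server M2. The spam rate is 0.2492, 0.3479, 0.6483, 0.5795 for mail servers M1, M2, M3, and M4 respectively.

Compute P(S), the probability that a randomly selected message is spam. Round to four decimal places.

P(M2) = 1 − (0.232 + 0.442 + 0.153) = 0.173.
P(S) = P(S|M1)·P(M1) + P(S|M2)·P(M2) + P(S|M3)·P(M3) + P(S|M4)·P(M4)
      = 0.2492·0.232 + 0.3479·0.173 + 0.6483·0.442 + 0.5795·0.153
      = 0.0578144 + 0.0601867 + 0.2865486 + 0.0886635 = 0.4932132

P(S) ≈ 0.4932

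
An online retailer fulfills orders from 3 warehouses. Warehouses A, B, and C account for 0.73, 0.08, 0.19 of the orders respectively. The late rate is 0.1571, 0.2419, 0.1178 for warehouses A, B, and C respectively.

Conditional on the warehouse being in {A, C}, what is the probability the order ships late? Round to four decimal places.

0.1490

Let S = {A, C}.
P(S) = 0.73 + 0.19 = 0.92.
P(L ∩ S) = 0.1571·0.73 + 0.1178·0.19 = 0.114683 + 0.022382 = 0.137065.
P(L | S) = 0.137065 / 0.92 = 0.148984…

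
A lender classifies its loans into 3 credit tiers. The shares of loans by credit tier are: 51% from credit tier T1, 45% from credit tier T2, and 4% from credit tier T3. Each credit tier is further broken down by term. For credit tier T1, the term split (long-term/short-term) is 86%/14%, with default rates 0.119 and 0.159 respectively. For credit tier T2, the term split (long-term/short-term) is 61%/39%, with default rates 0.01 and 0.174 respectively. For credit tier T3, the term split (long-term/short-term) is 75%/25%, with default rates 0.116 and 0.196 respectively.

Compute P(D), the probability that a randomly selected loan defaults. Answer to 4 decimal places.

P(D|T1) = 0.86·0.119 + 0.14·0.159 = 0.10234 + 0.02226 = 0.1246
P(D|T2) = 0.61·0.01 + 0.39·0.174 = 0.0061 + 0.06786 = 0.07396
P(D|T3) = 0.75·0.116 + 0.25·0.196 = 0.087 + 0.049 = 0.136
Then overall,
P(D) = 0.51·0.1246 + 0.45·0.07396 + 0.04·0.136
      = 0.063546 + 0.033282 + 0.00544 = 0.102268

P(D) ≈ 0.1023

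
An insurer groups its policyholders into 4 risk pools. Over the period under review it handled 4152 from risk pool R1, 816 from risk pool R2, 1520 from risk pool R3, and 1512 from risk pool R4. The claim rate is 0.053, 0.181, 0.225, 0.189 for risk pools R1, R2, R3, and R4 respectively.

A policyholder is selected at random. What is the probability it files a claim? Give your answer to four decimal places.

P(C) ≈ 0.1244

Total: 4152 + 816 + 1520 + 1512 = 8000.
P(R1) = 4152/8000 = 0.519. P(R2) = 816/8000 = 0.102. P(R3) = 1520/8000 = 0.19. P(R4) = 1512/8000 = 0.189.
By the law of total probability,
P(C) = P(C|R1)·P(R1) + P(C|R2)·P(R2) + P(C|R3)·P(R3) + P(C|R4)·P(R4)
      = 0.053·0.519 + 0.181·0.102 + 0.225·0.19 + 0.189·0.189
      = 0.027507 + 0.018462 + 0.04275 + 0.035721 = 0.12444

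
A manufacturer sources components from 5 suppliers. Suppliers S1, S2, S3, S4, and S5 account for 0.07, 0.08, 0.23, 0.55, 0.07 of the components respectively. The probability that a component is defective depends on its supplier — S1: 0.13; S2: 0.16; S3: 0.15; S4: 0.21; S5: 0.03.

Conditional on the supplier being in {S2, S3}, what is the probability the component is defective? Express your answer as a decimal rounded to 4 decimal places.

P(D|S) ≈ 0.1526

Let S = {S2, S3}.
P(S) = 0.08 + 0.23 = 0.31.
P(D ∩ S) = 0.16·0.08 + 0.15·0.23 = 0.0128 + 0.0345 = 0.0473.
P(D | S) = 0.0473 / 0.31 = 0.152581…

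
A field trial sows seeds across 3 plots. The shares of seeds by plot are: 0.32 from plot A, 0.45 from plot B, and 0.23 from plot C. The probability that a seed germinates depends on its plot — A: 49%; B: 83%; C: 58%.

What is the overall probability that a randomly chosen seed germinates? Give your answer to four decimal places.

P(G) ≈ 0.6637

P(G) = P(G|A)·P(A) + P(G|B)·P(B) + P(G|C)·P(C)
      = 0.49·0.32 + 0.83·0.45 + 0.58·0.23
      = 0.1568 + 0.3735 + 0.1334 = 0.6637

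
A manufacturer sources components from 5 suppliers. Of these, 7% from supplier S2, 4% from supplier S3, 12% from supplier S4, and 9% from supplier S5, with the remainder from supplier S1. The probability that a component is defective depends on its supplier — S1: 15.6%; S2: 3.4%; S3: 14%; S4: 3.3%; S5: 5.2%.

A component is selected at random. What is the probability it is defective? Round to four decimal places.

P(D) ≈ 0.1227

P(S1) = 1 − (0.07 + 0.04 + 0.12 + 0.09) = 0.68.
Summing over the partition,
P(D) = P(D|S1)·P(S1) + P(D|S2)·P(S2) + P(D|S3)·P(S3) + P(D|S4)·P(S4) + P(D|S5)·P(S5)
      = 0.156·0.68 + 0.034·0.07 + 0.14·0.04 + 0.033·0.12 + 0.052·0.09
      = 0.10608 + 0.00238 + 0.0056 + 0.00396 + 0.00468 = 0.1227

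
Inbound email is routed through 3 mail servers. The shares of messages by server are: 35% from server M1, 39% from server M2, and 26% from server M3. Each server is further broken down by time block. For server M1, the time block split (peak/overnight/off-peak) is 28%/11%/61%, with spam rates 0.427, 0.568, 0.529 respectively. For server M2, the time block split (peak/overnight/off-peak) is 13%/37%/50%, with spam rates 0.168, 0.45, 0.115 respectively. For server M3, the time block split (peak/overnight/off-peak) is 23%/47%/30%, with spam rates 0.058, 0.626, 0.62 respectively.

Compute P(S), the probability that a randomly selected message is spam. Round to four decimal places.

P(S|M1) = 0.28·0.427 + 0.11·0.568 + 0.61·0.529 = 0.11956 + 0.06248 + 0.32269 = 0.50473
P(S|M2) = 0.13·0.168 + 0.37·0.45 + 0.5·0.115 = 0.02184 + 0.1665 + 0.0575 = 0.24584
P(S|M3) = 0.23·0.058 + 0.47·0.626 + 0.3·0.62 = 0.01334 + 0.29422 + 0.186 = 0.49356
Then overall,
P(S) = 0.35·0.50473 + 0.39·0.24584 + 0.26·0.49356
      = 0.1766555 + 0.0958776 + 0.1283256 = 0.4008587

P(S) ≈ 0.4009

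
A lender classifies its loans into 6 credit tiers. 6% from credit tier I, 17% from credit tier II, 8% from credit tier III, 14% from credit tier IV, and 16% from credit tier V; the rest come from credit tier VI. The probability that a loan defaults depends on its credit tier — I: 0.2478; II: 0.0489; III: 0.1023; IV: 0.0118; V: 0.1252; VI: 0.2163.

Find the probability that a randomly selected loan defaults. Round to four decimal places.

0.1374

P(VI) = 1 − (0.06 + 0.17 + 0.08 + 0.14 + 0.16) = 0.39.
Using total probability over the partition,
P(D) = P(D|I)·P(I) + P(D|II)·P(II) + P(D|III)·P(III) + P(D|IV)·P(IV) + P(D|V)·P(V) + P(D|VI)·P(VI)
      = 0.2478·0.06 + 0.0489·0.17 + 0.1023·0.08 + 0.0118·0.14 + 0.1252·0.16 + 0.2163·0.39
      = 0.014868 + 0.008313 + 0.008184 + 0.001652 + 0.020032 + 0.084357 = 0.137406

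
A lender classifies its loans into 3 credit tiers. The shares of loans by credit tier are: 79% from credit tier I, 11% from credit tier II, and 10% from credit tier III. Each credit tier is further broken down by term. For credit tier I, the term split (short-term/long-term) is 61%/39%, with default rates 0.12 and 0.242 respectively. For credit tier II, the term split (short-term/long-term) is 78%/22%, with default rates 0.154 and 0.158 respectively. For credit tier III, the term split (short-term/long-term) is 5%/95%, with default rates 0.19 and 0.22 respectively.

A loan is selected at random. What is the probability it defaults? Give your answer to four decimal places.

P(D|I) = 0.61·0.12 + 0.39·0.242 = 0.0732 + 0.09438 = 0.16758
P(D|II) = 0.78·0.154 + 0.22·0.158 = 0.12012 + 0.03476 = 0.15488
P(D|III) = 0.05·0.19 + 0.95·0.22 = 0.0095 + 0.209 = 0.2185
By total probability over the outer partition,
P(D) = 0.79·0.16758 + 0.11·0.15488 + 0.1·0.2185
      = 0.1323882 + 0.0170368 + 0.02185 = 0.171275

0.1713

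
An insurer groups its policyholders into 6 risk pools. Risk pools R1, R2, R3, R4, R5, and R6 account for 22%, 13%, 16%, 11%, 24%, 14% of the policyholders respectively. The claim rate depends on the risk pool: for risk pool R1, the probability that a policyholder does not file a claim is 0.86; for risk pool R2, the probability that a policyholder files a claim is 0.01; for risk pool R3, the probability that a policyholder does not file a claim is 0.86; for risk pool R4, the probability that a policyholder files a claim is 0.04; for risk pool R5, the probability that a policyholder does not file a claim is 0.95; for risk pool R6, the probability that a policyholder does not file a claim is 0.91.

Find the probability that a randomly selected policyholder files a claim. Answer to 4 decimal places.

P(C|R1) = 1 − 0.86 = 0.14.
P(C|R3) = 1 − 0.86 = 0.14.
P(C|R5) = 1 − 0.95 = 0.05.
P(C|R6) = 1 − 0.91 = 0.09.
Summing over the partition,
P(C) = P(C|R1)·P(R1) + P(C|R2)·P(R2) + P(C|R3)·P(R3) + P(C|R4)·P(R4) + P(C|R5)·P(R5) + P(C|R6)·P(R6)
      = 0.14·0.22 + 0.01·0.13 + 0.14·0.16 + 0.04·0.11 + 0.05·0.24 + 0.09·0.14
      = 0.0308 + 0.0013 + 0.0224 + 0.0044 + 0.012 + 0.0126 = 0.0835

P(C) ≈ 0.0835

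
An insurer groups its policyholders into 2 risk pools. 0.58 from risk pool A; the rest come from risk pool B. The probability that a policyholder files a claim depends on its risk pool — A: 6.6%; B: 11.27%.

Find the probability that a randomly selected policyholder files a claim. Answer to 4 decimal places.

P(B) = 1 − (0.58) = 0.42.
Using total probability over the partition,
P(C) = P(C|A)·P(A) + P(C|B)·P(B)
      = 0.066·0.58 + 0.1127·0.42
      = 0.03828 + 0.047334 = 0.085614

0.0856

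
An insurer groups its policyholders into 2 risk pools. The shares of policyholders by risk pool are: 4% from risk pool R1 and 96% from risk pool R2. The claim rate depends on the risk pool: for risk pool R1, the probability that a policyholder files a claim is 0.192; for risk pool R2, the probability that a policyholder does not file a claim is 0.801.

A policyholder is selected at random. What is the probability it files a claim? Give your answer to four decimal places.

P(C|R2) = 1 − 0.801 = 0.199.
Summing over the partition,
P(C) = P(C|R1)·P(R1) + P(C|R2)·P(R2)
      = 0.192·0.04 + 0.199·0.96
      = 0.00768 + 0.19104 = 0.19872

0.1987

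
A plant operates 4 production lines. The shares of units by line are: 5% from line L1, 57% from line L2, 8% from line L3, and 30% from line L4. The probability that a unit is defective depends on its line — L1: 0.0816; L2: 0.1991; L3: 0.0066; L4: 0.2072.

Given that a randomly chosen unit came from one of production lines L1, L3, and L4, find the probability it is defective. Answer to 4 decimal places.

0.1553

Let S = {L1, L3, L4}.
P(S) = 0.05 + 0.08 + 0.3 = 0.43.
P(D ∩ S) = 0.0816·0.05 + 0.0066·0.08 + 0.2072·0.3 = 0.00408 + 0.000528 + 0.06216 = 0.066768.
P(D | S) = 0.066768 / 0.43 = 0.155274…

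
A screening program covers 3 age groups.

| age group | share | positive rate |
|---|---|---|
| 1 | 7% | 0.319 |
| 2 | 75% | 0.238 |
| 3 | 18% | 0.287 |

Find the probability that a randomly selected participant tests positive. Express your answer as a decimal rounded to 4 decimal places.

P(T) ≈ 0.2525

P(T) = P(T|1)·P(1) + P(T|2)·P(2) + P(T|3)·P(3)
      = 0.319·0.07 + 0.238·0.75 + 0.287·0.18
      = 0.02233 + 0.1785 + 0.05166 = 0.25249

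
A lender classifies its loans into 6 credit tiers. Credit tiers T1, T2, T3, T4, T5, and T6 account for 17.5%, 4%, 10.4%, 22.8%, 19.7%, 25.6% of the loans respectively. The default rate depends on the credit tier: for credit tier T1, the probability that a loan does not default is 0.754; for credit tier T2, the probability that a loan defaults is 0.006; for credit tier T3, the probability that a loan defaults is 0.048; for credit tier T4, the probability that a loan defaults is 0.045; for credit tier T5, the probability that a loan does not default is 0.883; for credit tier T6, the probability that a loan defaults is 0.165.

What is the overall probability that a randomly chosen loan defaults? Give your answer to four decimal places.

0.1238

P(D|T1) = 1 − 0.754 = 0.246.
P(D|T5) = 1 − 0.883 = 0.117.
P(D) = P(D|T1)·P(T1) + P(D|T2)·P(T2) + P(D|T3)·P(T3) + P(D|T4)·P(T4) + P(D|T5)·P(T5) + P(D|T6)·P(T6)
      = 0.246·0.175 + 0.006·0.04 + 0.048·0.104 + 0.045·0.228 + 0.117·0.197 + 0.165·0.256
      = 0.04305 + 0.00024 + 0.004992 + 0.01026 + 0.023049 + 0.04224 = 0.123831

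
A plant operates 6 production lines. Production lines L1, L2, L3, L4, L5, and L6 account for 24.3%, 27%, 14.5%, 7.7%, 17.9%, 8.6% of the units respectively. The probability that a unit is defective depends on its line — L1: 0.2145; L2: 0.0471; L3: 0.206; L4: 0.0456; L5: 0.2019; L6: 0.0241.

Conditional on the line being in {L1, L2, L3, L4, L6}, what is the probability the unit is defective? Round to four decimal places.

Let S = {L1, L2, L3, L4, L6}.
P(S) = 0.243 + 0.27 + 0.145 + 0.077 + 0.086 = 0.821.
P(D ∩ S) = 0.2145·0.243 + 0.0471·0.27 + 0.206·0.145 + 0.0456·0.077 + 0.0241·0.086 = 0.0521235 + 0.012717 + 0.02987 + 0.0035112 + 0.0020726 = 0.1002943.
P(D | S) = 0.1002943 / 0.821 = 0.122161…

0.1222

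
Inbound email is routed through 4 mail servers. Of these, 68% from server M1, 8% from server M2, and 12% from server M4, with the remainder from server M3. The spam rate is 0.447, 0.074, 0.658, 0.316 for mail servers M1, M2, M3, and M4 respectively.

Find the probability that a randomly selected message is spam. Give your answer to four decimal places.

P(M3) = 1 − (0.68 + 0.08 + 0.12) = 0.12.
Summing over the partition,
P(S) = P(S|M1)·P(M1) + P(S|M2)·P(M2) + P(S|M3)·P(M3) + P(S|M4)·P(M4)
      = 0.447·0.68 + 0.074·0.08 + 0.658·0.12 + 0.316·0.12
      = 0.30396 + 0.00592 + 0.07896 + 0.03792 = 0.42676

0.4268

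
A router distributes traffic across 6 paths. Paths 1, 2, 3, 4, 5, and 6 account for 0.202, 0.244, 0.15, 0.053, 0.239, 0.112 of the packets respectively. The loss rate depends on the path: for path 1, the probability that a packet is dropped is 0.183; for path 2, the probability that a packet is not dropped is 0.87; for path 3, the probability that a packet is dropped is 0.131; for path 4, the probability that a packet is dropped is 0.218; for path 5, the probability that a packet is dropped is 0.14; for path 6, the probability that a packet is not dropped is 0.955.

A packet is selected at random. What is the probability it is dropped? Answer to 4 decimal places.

0.1384

P(L|2) = 1 − 0.87 = 0.13.
P(L|6) = 1 − 0.955 = 0.045.
By the law of total probability,
P(L) = P(L|1)·P(1) + P(L|2)·P(2) + P(L|3)·P(3) + P(L|4)·P(4) + P(L|5)·P(5) + P(L|6)·P(6)
      = 0.183·0.202 + 0.13·0.244 + 0.131·0.15 + 0.218·0.053 + 0.14·0.239 + 0.045·0.112
      = 0.036966 + 0.03172 + 0.01965 + 0.011554 + 0.03346 + 0.00504 = 0.13839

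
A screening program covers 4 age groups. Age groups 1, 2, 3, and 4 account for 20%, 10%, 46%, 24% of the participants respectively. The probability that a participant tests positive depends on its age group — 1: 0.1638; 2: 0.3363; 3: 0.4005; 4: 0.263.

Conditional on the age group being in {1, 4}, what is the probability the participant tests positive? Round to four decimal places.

Let S = {1, 4}.
P(S) = 0.2 + 0.24 = 0.44.
P(T ∩ S) = 0.1638·0.2 + 0.263·0.24 = 0.03276 + 0.06312 = 0.09588.
P(T | S) = 0.09588 / 0.44 = 0.217909…

0.2179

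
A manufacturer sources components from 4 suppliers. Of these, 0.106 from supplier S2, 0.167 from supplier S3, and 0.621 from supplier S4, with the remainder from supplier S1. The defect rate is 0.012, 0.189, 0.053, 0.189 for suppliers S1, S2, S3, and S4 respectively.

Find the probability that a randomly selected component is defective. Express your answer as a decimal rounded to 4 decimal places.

0.1475

P(S1) = 1 − (0.106 + 0.167 + 0.621) = 0.106.
P(D) = P(D|S1)·P(S1) + P(D|S2)·P(S2) + P(D|S3)·P(S3) + P(D|S4)·P(S4)
      = 0.012·0.106 + 0.189·0.106 + 0.053·0.167 + 0.189·0.621
      = 0.001272 + 0.020034 + 0.008851 + 0.117369 = 0.147526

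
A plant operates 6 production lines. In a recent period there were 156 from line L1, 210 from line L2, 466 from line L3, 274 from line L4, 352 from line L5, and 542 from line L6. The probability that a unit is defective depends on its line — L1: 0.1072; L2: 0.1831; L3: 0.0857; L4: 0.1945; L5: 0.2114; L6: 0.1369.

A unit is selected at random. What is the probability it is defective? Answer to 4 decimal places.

Total: 156 + 210 + 466 + 274 + 352 + 542 = 2000.
P(L1) = 156/2000 = 0.078. P(L2) = 210/2000 = 0.105. P(L3) = 466/2000 = 0.233. P(L4) = 274/2000 = 0.137. P(L5) = 352/2000 = 0.176. P(L6) = 542/2000 = 0.271.
P(D) = P(D|L1)·P(L1) + P(D|L2)·P(L2) + P(D|L3)·P(L3) + P(D|L4)·P(L4) + P(D|L5)·P(L5) + P(D|L6)·P(L6)
      = 0.1072·0.078 + 0.1831·0.105 + 0.0857·0.233 + 0.1945·0.137 + 0.2114·0.176 + 0.1369·0.271
      = 0.0083616 + 0.0192255 + 0.0199681 + 0.0266465 + 0.0372064 + 0.0370999 = 0.148508

P(D) ≈ 0.1485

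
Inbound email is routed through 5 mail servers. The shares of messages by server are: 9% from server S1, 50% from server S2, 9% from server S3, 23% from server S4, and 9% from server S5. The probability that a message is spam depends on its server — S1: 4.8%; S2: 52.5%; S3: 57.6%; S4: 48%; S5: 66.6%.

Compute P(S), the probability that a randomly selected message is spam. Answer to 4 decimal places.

P(S) ≈ 0.4890

Using total probability over the partition,
P(S) = P(S|S1)·P(S1) + P(S|S2)·P(S2) + P(S|S3)·P(S3) + P(S|S4)·P(S4) + P(S|S5)·P(S5)
      = 0.048·0.09 + 0.525·0.5 + 0.576·0.09 + 0.48·0.23 + 0.666·0.09
      = 0.00432 + 0.2625 + 0.05184 + 0.1104 + 0.05994 = 0.489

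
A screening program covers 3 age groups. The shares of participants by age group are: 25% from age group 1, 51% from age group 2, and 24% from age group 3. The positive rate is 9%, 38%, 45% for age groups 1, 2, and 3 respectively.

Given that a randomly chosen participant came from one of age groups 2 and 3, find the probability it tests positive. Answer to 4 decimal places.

Let S = {2, 3}.
P(S) = 0.51 + 0.24 = 0.75.
P(T ∩ S) = 0.38·0.51 + 0.45·0.24 = 0.1938 + 0.108 = 0.3018.
P(T | S) = 0.3018 / 0.75 = 0.402400…

0.4024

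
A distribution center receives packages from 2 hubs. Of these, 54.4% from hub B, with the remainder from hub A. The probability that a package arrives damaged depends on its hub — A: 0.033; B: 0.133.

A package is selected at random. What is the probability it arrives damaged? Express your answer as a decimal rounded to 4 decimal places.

0.0874

P(A) = 1 − (0.544) = 0.456.
Using total probability over the partition,
P(D) = P(D|A)·P(A) + P(D|B)·P(B)
      = 0.033·0.456 + 0.133·0.544
      = 0.015048 + 0.072352 = 0.0874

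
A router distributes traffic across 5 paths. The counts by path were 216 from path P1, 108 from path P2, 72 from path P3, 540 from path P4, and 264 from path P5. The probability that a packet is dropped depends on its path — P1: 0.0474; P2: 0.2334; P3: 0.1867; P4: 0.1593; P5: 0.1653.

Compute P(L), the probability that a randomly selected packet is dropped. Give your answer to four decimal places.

Total: 216 + 108 + 72 + 540 + 264 = 1200.
P(P1) = 216/1200 = 0.18. P(P2) = 108/1200 = 0.09. P(P3) = 72/1200 = 0.06. P(P4) = 540/1200 = 0.45. P(P5) = 264/1200 = 0.22.
Using total probability over the partition,
P(L) = P(L|P1)·P(P1) + P(L|P2)·P(P2) + P(L|P3)·P(P3) + P(L|P4)·P(P4) + P(L|P5)·P(P5)
      = 0.0474·0.18 + 0.2334·0.09 + 0.1867·0.06 + 0.1593·0.45 + 0.1653·0.22
      = 0.008532 + 0.021006 + 0.011202 + 0.071685 + 0.036366 = 0.148791

P(L) ≈ 0.1488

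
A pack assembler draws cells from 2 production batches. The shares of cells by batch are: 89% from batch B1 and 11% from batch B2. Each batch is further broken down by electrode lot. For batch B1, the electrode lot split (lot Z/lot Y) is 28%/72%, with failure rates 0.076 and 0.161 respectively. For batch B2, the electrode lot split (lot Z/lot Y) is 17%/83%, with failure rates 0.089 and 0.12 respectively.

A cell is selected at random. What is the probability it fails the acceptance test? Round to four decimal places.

P(F) ≈ 0.1347

P(F|B1) = 0.28·0.076 + 0.72·0.161 = 0.02128 + 0.11592 = 0.1372
P(F|B2) = 0.17·0.089 + 0.83·0.12 = 0.01513 + 0.0996 = 0.11473
By total probability over the outer partition,
P(F) = 0.89·0.1372 + 0.11·0.11473
      = 0.122108 + 0.0126203 = 0.1347283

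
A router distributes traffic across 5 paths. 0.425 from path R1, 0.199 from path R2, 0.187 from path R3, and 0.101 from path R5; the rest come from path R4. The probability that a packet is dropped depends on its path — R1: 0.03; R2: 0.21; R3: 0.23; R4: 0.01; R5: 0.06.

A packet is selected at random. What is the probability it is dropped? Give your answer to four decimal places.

0.1045

P(R4) = 1 − (0.425 + 0.199 + 0.187 + 0.101) = 0.088.
P(L) = P(L|R1)·P(R1) + P(L|R2)·P(R2) + P(L|R3)·P(R3) + P(L|R4)·P(R4) + P(L|R5)·P(R5)
      = 0.03·0.425 + 0.21·0.199 + 0.23·0.187 + 0.01·0.088 + 0.06·0.101
      = 0.01275 + 0.04179 + 0.04301 + 0.00088 + 0.00606 = 0.10449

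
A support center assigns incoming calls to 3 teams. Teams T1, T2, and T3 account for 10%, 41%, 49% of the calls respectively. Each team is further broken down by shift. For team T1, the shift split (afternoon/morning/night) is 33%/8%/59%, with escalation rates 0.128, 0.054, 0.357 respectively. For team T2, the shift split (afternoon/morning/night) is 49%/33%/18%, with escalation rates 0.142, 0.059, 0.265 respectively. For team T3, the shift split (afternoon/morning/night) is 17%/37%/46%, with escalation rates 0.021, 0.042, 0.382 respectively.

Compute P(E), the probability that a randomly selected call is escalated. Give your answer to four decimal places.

P(E|T1) = 0.33·0.128 + 0.08·0.054 + 0.59·0.357 = 0.04224 + 0.00432 + 0.21063 = 0.25719
P(E|T2) = 0.49·0.142 + 0.33·0.059 + 0.18·0.265 = 0.06958 + 0.01947 + 0.0477 = 0.13675
P(E|T3) = 0.17·0.021 + 0.37·0.042 + 0.46·0.382 = 0.00357 + 0.01554 + 0.17572 = 0.19483
Then overall,
P(E) = 0.1·0.25719 + 0.41·0.13675 + 0.49·0.19483
      = 0.025719 + 0.0560675 + 0.0954667 = 0.1772532

0.1773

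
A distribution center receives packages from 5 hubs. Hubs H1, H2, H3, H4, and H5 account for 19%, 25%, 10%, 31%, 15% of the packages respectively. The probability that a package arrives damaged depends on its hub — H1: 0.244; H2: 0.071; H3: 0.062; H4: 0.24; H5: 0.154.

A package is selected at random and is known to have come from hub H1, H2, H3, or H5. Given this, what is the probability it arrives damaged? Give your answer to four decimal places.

P(D|S) ≈ 0.1354

Let S = {H1, H2, H3, H5}.
P(S) = 0.19 + 0.25 + 0.1 + 0.15 = 0.69.
P(D ∩ S) = 0.244·0.19 + 0.071·0.25 + 0.062·0.1 + 0.154·0.15 = 0.04636 + 0.01775 + 0.0062 + 0.0231 = 0.09341.
P(D | S) = 0.09341 / 0.69 = 0.135377…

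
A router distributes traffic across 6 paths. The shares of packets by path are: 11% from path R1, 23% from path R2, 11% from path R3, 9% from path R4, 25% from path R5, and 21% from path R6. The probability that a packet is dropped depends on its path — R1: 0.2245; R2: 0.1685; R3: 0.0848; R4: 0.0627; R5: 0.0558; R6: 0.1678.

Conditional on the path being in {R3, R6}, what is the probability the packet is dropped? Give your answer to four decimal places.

Let S = {R3, R6}.
P(S) = 0.11 + 0.21 = 0.32.
P(L ∩ S) = 0.0848·0.11 + 0.1678·0.21 = 0.009328 + 0.035238 = 0.044566.
P(L | S) = 0.044566 / 0.32 = 0.139269…

P(L|S) ≈ 0.1393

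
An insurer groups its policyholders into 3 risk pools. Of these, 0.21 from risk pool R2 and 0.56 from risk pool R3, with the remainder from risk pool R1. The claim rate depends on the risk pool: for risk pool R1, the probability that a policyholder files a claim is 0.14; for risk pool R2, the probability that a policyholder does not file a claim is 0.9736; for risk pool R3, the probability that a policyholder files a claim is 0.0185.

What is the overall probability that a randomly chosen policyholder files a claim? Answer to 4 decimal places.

0.0481

P(R1) = 1 − (0.21 + 0.56) = 0.23.
P(C|R2) = 1 − 0.9736 = 0.0264.
Using total probability over the partition,
P(C) = P(C|R1)·P(R1) + P(C|R2)·P(R2) + P(C|R3)·P(R3)
      = 0.14·0.23 + 0.0264·0.21 + 0.0185·0.56
      = 0.0322 + 0.005544 + 0.01036 = 0.048104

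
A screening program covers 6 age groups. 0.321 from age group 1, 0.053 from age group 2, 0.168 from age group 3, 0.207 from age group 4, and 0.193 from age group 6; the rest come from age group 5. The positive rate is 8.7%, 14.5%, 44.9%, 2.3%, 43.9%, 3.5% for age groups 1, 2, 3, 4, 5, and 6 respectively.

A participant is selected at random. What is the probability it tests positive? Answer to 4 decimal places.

P(T) ≈ 0.1480

P(5) = 1 − (0.321 + 0.053 + 0.168 + 0.207 + 0.193) = 0.058.
Summing over the partition,
P(T) = P(T|1)·P(1) + P(T|2)·P(2) + P(T|3)·P(3) + P(T|4)·P(4) + P(T|5)·P(5) + P(T|6)·P(6)
      = 0.087·0.321 + 0.145·0.053 + 0.449·0.168 + 0.023·0.207 + 0.439·0.058 + 0.035·0.193
      = 0.027927 + 0.007685 + 0.075432 + 0.004761 + 0.025462 + 0.006755 = 0.148022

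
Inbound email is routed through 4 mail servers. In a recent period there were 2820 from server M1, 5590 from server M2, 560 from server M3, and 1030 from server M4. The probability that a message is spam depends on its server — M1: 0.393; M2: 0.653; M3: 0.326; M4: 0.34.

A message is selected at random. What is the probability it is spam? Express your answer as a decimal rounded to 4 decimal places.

P(S) ≈ 0.5291

Total: 2820 + 5590 + 560 + 1030 = 10000.
P(M1) = 2820/10000 = 0.282. P(M2) = 5590/10000 = 0.559. P(M3) = 560/10000 = 0.056. P(M4) = 1030/10000 = 0.103.
Using total probability over the partition,
P(S) = P(S|M1)·P(M1) + P(S|M2)·P(M2) + P(S|M3)·P(M3) + P(S|M4)·P(M4)
      = 0.393·0.282 + 0.653·0.559 + 0.326·0.056 + 0.34·0.103
      = 0.110826 + 0.365027 + 0.018256 + 0.03502 = 0.529129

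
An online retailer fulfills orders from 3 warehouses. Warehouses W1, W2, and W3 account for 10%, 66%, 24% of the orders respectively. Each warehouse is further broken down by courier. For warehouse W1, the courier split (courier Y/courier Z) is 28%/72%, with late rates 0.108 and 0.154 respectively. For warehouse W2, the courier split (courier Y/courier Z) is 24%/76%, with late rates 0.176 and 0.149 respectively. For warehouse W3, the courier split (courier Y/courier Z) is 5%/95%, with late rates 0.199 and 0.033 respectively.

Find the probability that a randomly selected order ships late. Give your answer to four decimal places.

P(L) ≈ 0.1266

P(L|W1) = 0.28·0.108 + 0.72·0.154 = 0.03024 + 0.11088 = 0.14112
P(L|W2) = 0.24·0.176 + 0.76·0.149 = 0.04224 + 0.11324 = 0.15548
P(L|W3) = 0.05·0.199 + 0.95·0.033 = 0.00995 + 0.03135 = 0.0413
Then overall,
P(L) = 0.1·0.14112 + 0.66·0.15548 + 0.24·0.0413
      = 0.014112 + 0.1026168 + 0.009912 = 0.1266408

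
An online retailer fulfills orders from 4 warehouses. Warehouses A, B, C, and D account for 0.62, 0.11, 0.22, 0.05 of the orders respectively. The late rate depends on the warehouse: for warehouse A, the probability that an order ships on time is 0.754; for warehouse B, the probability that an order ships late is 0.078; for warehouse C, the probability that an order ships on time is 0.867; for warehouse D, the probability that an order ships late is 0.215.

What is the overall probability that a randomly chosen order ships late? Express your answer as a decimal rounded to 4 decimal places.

P(L|A) = 1 − 0.754 = 0.246.
P(L|C) = 1 − 0.867 = 0.133.
By the law of total probability,
P(L) = P(L|A)·P(A) + P(L|B)·P(B) + P(L|C)·P(C) + P(L|D)·P(D)
      = 0.246·0.62 + 0.078·0.11 + 0.133·0.22 + 0.215·0.05
      = 0.15252 + 0.00858 + 0.02926 + 0.01075 = 0.20111

0.2011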